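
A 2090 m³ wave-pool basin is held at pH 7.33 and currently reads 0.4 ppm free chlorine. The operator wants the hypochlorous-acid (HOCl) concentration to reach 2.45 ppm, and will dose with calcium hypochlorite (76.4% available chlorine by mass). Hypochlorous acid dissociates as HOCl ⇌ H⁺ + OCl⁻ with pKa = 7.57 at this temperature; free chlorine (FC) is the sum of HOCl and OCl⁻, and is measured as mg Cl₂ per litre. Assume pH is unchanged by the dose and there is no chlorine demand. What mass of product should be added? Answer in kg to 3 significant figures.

9.46 kg

Volume: 2090 m³ = 2,090,000 L.
[OCl⁻]/[HOCl] = 10^(pH − pKa) = 10^(7.33 − 7.57) = 0.5754; fraction as HOCl = 1/(1 + 0.5754) = 0.6347.
Free chlorine required for 2.45 ppm HOCl: 2.45 / 0.6347 = 3.86 ppm.
FC to add: 3.86 − 0.4 = 3.46 mg/L as Cl₂.
Cl₂ equivalent: 3.46 mg/L × 2,090,000 L = 7231 g.
Product at 76.4% available Cl: 7231 / 0.764 = 9465 g.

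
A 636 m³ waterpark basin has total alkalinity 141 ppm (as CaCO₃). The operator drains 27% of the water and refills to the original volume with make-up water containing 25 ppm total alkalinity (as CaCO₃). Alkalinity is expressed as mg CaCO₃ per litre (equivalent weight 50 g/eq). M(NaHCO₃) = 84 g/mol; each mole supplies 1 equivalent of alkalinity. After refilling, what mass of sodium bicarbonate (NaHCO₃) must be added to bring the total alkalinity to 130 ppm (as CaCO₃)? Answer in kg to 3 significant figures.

21.7 kg

Volume: 636 m³ = 636,000 L.
After draining 27% and refilling: 141 × 0.73 + 25 × 0.27 = 109.68 ppm.
Deficit to target: 130 − 109.68 = 20.32 mg/L.
As CaCO₃: 20.32 mg/L × 636,000 L = 12,920 g; ÷ 50 g/eq ÷ 1 = 258.5 mol NaHCO₃.
Mass: 258.5 × 84 = 21,710 g.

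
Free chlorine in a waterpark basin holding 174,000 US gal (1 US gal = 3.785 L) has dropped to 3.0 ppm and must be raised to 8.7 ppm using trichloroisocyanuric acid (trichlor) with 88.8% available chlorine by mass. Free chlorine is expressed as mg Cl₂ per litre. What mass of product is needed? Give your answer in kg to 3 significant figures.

4.23 kg

Volume: 174,000 US gal × 3.785 L/gal = 658,590 L.
Chlorine deficit: 8.7 − 3.0 = 5.7 ppm = 5.7 mg/L as Cl₂.
Cl₂ equivalent needed: 5.7 mg/L × 658,590 L = 3,754,000 mg = 3754 g.
Product at 88.8% available chlorine: 3754 / 0.888 = 4227 g.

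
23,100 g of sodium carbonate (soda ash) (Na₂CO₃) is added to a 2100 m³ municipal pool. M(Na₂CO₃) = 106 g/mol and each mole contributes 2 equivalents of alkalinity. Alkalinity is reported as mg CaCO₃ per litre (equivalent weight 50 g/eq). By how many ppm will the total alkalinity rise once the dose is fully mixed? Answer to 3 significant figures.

10.4 ppm

Volume: 2100 m³ = 2,100,000 L.
Moles of Na₂CO₃: 23,100 g ÷ 106 g/mol = 217.9 mol → 435.8 eq of alkalinity.
As CaCO₃: 435.8 eq × 50 g/eq = 21,790 g.
Rise: 21,790 g / 2,100,000 L × 1000 = 10.38 mg/L.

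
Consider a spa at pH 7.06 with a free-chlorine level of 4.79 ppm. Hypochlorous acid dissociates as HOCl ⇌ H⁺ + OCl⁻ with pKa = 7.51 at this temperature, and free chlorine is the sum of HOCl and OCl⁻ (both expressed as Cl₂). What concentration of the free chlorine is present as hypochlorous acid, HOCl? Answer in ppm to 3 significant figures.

[OCl⁻]/[HOCl] = 10^(pH − pKa) = 10^(7.06 − 7.51) = 10^-0.45 = 0.3548.
Fraction as HOCl = 1 / (1 + 0.3548) = 0.7381.
HOCl = 0.7381 × 4.79 ppm = 3.536 ppm.

3.54 ppm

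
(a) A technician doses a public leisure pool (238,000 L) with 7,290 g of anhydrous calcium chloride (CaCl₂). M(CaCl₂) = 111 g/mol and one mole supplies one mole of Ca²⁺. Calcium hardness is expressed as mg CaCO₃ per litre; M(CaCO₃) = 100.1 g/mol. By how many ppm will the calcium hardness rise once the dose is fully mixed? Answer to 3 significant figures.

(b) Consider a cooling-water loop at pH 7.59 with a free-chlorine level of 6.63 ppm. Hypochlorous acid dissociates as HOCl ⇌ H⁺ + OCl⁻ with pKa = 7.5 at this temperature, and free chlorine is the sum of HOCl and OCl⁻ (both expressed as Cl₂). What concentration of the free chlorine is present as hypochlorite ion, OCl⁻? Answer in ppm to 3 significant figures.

(a) Moles of Ca²⁺: 7,290 g ÷ 111 g/mol = 65.68 mol.
(a) As CaCO₃: 65.68 mol × 100.1 g/mol = 6574 g.
(a) Rise: 6574 g / 238,000 L × 1000 = 27.62 mg/L.

(b) [OCl⁻]/[HOCl] = 10^(pH − pKa) = 10^(7.59 − 7.5) = 10^0.09 = 1.23.
(b) Fraction as HOCl = 1 / (1 + 1.23) = 0.4484.
(b) OCl⁻ = (1 − 0.4484) × 6.63 ppm = 3.657 ppm.

(a) 27.6 ppm; (b) 3.66 ppm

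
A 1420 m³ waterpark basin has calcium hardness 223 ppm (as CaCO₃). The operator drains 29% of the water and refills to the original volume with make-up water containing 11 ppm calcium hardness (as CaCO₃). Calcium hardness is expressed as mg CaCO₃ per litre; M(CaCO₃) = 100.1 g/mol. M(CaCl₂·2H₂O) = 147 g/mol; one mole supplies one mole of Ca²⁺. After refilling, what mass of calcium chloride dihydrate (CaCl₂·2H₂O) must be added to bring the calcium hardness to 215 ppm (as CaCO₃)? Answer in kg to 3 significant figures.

Volume: 1420 m³ = 1,420,000 L.
After draining 29% and refilling: 223 × 0.71 + 11 × 0.29 = 161.52 ppm.
Deficit to target: 215 − 161.52 = 53.48 mg/L.
As CaCO₃: 53.48 mg/L × 1,420,000 L = 75,940 g; ÷ 100.1 = 758.7 mol Ca²⁺.
Mass: 758.7 × 147 = 111,500 g.

112 kg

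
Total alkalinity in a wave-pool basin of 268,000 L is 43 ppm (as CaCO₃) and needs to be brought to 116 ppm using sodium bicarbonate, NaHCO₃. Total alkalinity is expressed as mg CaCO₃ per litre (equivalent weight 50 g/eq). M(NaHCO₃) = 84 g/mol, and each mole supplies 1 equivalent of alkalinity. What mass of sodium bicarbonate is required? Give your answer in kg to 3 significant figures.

32.9 kg

Alkalinity to add: (116 − 43) = 73 mg/L as CaCO₃ × 268,000 L = 19,560 g as CaCO₃.
Equivalents: 19,560 g ÷ 50 g/eq = 391.3 eq.
NaHCO₃ supplies 1 eq per mole → 391.3 mol.
Mass: 391.3 mol × 84 g/mol = 32,870 g.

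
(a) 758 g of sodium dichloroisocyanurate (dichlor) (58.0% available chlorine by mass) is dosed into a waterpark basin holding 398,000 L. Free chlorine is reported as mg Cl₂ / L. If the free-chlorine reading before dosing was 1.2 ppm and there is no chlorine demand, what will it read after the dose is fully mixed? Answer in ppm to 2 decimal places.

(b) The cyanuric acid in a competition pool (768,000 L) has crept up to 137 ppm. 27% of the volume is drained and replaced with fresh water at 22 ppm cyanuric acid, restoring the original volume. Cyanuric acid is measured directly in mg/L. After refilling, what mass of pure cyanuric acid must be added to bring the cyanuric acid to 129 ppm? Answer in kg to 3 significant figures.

(a) 2.30 ppm; (b) 17.7 kg

(a) Available chlorine delivered: 758 g × 0.58 = 439.6 g as Cl₂.
(a) Concentration rise: 439.6 g / 398,000 L = 1.105 mg/L = 1.10 ppm.
(a) Final FC: 1.2 + 1.10 = 2.30 ppm.

(b) After draining 27% and refilling: 137 × 0.73 + 22 × 0.27 = 105.95 ppm.
(b) Deficit to target: 129 − 105.95 = 23.05 mg/L.
(b) Mass: 23.05 mg/L × 768,000 L = 17,700 g cyanuric acid.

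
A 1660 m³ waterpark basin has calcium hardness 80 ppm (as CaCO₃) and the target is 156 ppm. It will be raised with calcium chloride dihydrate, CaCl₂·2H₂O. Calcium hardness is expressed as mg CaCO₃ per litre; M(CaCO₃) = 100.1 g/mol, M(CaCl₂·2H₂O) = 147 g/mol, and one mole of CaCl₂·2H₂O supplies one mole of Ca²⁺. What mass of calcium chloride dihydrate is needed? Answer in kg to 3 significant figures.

185 kg

Volume: 1660 m³ = 1,660,000 L.
Hardness to add: (156 − 80) = 76 mg/L as CaCO₃ × 1,660,000 L = 126,200 g as CaCO₃.
Moles of Ca²⁺ (1 mol Ca²⁺ ≡ 1 mol CaCO₃): 126,200 / 100.1 g/mol = 1260 mol.
Mass of CaCl₂·2H₂O: 1260 × 147 = 185,300 g.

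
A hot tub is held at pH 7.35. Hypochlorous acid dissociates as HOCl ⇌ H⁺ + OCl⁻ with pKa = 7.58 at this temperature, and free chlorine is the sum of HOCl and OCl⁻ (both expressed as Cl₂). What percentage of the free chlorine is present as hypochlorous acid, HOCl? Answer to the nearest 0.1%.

[OCl⁻]/[HOCl] = 10^(pH − pKa) = 10^(7.35 − 7.58) = 10^-0.23 = 0.5888.
Fraction as HOCl = 1 / (1 + 0.5888) = 0.6294.

62.9%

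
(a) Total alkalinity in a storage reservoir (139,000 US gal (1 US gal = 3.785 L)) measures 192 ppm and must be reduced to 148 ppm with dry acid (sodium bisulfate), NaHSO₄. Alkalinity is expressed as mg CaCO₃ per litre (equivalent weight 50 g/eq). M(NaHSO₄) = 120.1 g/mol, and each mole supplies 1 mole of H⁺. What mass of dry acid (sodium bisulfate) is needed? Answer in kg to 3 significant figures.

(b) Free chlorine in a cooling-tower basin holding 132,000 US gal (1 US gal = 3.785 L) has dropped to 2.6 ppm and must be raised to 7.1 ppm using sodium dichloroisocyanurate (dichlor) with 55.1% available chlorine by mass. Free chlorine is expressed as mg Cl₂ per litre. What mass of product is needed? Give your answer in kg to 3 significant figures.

(a) 55.6 kg; (b) 4.08 kg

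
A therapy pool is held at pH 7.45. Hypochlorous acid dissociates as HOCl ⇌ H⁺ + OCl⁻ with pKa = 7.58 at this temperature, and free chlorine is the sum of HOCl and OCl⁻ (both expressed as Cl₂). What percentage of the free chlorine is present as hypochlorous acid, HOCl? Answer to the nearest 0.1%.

[OCl⁻]/[HOCl] = 10^(pH − pKa) = 10^(7.45 − 7.58) = 10^-0.13 = 0.7413.
Fraction as HOCl = 1 / (1 + 0.7413) = 0.5743.

57.4%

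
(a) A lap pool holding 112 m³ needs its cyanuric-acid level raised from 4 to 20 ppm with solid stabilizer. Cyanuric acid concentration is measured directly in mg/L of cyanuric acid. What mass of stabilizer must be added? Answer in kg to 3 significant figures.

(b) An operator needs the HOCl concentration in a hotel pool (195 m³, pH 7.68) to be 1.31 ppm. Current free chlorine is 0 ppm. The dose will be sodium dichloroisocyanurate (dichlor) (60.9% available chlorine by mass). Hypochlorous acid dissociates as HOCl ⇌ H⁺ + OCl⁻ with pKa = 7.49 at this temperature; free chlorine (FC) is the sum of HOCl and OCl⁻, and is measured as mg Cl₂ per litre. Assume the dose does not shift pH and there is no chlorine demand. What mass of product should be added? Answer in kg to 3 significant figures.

(a) Volume: 112 m³ = 112,000 L.
(a) CYA to add: (20 − 4) = 16 mg/L × 112,000 L = 1792 g cyanuric acid.

(b) Volume: 195 m³ = 195,000 L.
(b) [OCl⁻]/[HOCl] = 10^(pH − pKa) = 10^(7.68 − 7.49) = 1.549; fraction as HOCl = 1/(1 + 1.549) = 0.3923.
(b) Free chlorine required for 1.31 ppm HOCl: 1.31 / 0.3923 = 3.339 ppm.
(b) FC to add: 3.339 − 0 = 3.339 mg/L as Cl₂.
(b) Cl₂ equivalent: 3.339 mg/L × 195,000 L = 651.1 g.
(b) Product at 60.9% available Cl: 651.1 / 0.609 = 1069 g.

(a) 1.79 kg; (b) 1.07 kg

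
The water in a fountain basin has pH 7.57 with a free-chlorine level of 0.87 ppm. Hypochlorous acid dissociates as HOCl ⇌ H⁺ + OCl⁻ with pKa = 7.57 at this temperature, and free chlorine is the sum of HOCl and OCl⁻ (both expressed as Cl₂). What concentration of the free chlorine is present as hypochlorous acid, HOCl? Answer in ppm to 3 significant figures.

0.435 ppm

[OCl⁻]/[HOCl] = 10^(pH − pKa) = 10^(7.57 − 7.57) = 10^0.00 = 1.
Fraction as HOCl = 1 / (1 + 1) = 0.5.
HOCl = 0.5 × 0.87 ppm = 0.435 ppm.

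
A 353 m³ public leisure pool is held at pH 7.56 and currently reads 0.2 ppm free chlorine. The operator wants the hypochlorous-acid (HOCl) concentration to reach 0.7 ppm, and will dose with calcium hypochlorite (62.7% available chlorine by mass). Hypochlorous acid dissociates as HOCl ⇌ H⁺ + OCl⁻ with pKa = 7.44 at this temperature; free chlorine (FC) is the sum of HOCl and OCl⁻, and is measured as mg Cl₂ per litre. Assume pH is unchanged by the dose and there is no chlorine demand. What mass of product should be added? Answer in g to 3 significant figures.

Volume: 353 m³ = 353,000 L.
[OCl⁻]/[HOCl] = 10^(pH − pKa) = 10^(7.56 − 7.44) = 1.318; fraction as HOCl = 1/(1 + 1.318) = 0.4314.
Free chlorine required for 0.7 ppm HOCl: 0.7 / 0.4314 = 1.623 ppm.
FC to add: 1.623 − 0.2 = 1.423 mg/L as Cl₂.
Cl₂ equivalent: 1.423 mg/L × 353,000 L = 502.2 g.
Product at 62.7% available Cl: 502.2 / 0.627 = 801 g.

801 g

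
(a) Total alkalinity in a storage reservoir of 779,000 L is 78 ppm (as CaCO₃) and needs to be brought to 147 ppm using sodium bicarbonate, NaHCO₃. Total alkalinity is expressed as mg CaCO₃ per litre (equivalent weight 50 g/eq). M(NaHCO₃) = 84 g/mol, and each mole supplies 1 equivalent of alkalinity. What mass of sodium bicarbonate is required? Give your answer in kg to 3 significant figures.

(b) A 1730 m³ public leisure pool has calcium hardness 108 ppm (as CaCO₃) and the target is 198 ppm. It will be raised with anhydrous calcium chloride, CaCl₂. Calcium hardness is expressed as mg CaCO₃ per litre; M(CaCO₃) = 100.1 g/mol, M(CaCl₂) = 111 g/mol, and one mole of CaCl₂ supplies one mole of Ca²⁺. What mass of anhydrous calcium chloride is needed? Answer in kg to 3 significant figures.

(a) Alkalinity to add: (147 − 78) = 69 mg/L as CaCO₃ × 779,000 L = 53,750 g as CaCO₃.
(a) Equivalents: 53,750 g ÷ 50 g/eq = 1075 eq.
(a) NaHCO₃ supplies 1 eq per mole → 1075 mol.
(a) Mass: 1075 mol × 84 g/mol = 90,300 g.

(b) Volume: 1730 m³ = 1,730,000 L.
(b) Hardness to add: (198 − 108) = 90 mg/L as CaCO₃ × 1,730,000 L = 155,700 g as CaCO₃.
(b) Moles of Ca²⁺ (1 mol Ca²⁺ ≡ 1 mol CaCO₃): 155,700 / 100.1 g/mol = 1555 mol.
(b) Mass of CaCl₂: 1555 × 111 = 172,700 g.

(a) 90.3 kg; (b) 173 kg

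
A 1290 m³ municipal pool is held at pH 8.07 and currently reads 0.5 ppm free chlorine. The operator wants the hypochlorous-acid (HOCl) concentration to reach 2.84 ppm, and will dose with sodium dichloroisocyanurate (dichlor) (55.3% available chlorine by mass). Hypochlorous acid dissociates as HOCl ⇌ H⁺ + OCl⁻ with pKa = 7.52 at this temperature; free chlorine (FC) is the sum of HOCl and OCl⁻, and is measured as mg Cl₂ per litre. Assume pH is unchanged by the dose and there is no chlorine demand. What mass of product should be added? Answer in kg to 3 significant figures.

29.0 kg

Volume: 1290 m³ = 1,290,000 L.
[OCl⁻]/[HOCl] = 10^(pH − pKa) = 10^(8.07 − 7.52) = 3.548; fraction as HOCl = 1/(1 + 3.548) = 0.2199.
Free chlorine required for 2.84 ppm HOCl: 2.84 / 0.2199 = 12.92 ppm.
FC to add: 12.92 − 0.5 = 12.42 mg/L as Cl₂.
Cl₂ equivalent: 12.42 mg/L × 1,290,000 L = 16,020 g.
Product at 55.3% available Cl: 16,020 / 0.553 = 28,960 g.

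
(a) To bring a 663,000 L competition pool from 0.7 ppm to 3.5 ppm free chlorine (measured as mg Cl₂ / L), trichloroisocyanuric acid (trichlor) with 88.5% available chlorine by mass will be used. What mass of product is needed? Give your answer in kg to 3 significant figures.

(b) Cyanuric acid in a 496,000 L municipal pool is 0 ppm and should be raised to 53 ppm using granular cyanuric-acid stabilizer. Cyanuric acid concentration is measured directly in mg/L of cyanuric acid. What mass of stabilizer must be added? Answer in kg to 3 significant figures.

(a) 2.10 kg; (b) 26.3 kg

(a) Chlorine deficit: 3.5 − 0.7 = 2.8 ppm = 2.8 mg/L as Cl₂.
(a) Cl₂ equivalent needed: 2.8 mg/L × 663,000 L = 1,856,000 mg = 1856 g.
(a) Product at 88.5% available chlorine: 1856 / 0.885 = 2098 g.

(b) CYA to add: (53 − 0) = 53 mg/L × 496,000 L = 26,290 g cyanuric acid.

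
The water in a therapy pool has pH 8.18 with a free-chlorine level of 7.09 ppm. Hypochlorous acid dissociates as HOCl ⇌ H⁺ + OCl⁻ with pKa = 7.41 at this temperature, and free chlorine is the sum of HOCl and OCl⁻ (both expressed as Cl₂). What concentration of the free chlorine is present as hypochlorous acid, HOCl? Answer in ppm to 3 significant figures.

1.03 ppm

[OCl⁻]/[HOCl] = 10^(pH − pKa) = 10^(8.18 − 7.41) = 10^0.77 = 5.888.
Fraction as HOCl = 1 / (1 + 5.888) = 0.1452.
HOCl = 0.1452 × 7.09 ppm = 1.029 ppm.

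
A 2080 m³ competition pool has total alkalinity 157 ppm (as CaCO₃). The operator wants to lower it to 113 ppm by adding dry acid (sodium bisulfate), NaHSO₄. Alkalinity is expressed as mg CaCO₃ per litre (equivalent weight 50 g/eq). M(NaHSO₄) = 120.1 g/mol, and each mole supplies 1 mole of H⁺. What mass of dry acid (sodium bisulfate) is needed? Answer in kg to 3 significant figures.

Volume: 2080 m³ = 2,080,000 L.
Alkalinity to neutralize: (157 − 113) = 44 mg/L as CaCO₃ × 2,080,000 L = 91,520 g as CaCO₃.
Equivalents of H⁺ required: 91,520 ÷ 50 g/eq = 1830 eq = 1830 mol NaHSO₄.
Mass of NaHSO₄: 1830 × 120.1 = 219,800 g.

220 kg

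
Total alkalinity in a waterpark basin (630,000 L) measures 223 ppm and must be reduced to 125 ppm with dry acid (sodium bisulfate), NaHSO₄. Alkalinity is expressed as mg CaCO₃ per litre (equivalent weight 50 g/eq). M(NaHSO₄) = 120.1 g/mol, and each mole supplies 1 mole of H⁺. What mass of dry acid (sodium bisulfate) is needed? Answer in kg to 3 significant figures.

Alkalinity to neutralize: (223 − 125) = 98 mg/L as CaCO₃ × 630,000 L = 61,740 g as CaCO₃.
Equivalents of H⁺ required: 61,740 ÷ 50 g/eq = 1235 eq = 1235 mol NaHSO₄.
Mass of NaHSO₄: 1235 × 120.1 = 148,300 g.

148 kg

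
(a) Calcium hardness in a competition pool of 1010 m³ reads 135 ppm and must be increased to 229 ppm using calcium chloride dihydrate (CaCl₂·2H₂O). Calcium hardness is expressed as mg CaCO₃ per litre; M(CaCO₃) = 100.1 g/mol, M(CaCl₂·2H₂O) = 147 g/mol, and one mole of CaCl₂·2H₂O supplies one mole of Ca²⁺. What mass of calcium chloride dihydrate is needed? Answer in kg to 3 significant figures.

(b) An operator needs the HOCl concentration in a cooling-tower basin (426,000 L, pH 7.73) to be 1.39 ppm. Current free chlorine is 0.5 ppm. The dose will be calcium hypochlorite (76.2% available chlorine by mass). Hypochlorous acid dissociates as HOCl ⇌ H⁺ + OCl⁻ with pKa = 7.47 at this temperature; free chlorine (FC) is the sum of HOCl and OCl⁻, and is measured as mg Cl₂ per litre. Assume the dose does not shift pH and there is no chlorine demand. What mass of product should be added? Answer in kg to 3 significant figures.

(a) 139 kg; (b) 1.91 kg

(a) Volume: 1010 m³ = 1,010,000 L.
(a) Hardness to add: (229 − 135) = 94 mg/L as CaCO₃ × 1,010,000 L = 94,940 g as CaCO₃.
(a) Moles of Ca²⁺ (1 mol Ca²⁺ ≡ 1 mol CaCO₃): 94,940 / 100.1 g/mol = 948.5 mol.
(a) Mass of CaCl₂·2H₂O: 948.5 × 147 = 139,400 g.

(b) [OCl⁻]/[HOCl] = 10^(pH − pKa) = 10^(7.73 − 7.47) = 1.82; fraction as HOCl = 1/(1 + 1.82) = 0.3546.
(b) Free chlorine required for 1.39 ppm HOCl: 1.39 / 0.3546 = 3.919 ppm.
(b) FC to add: 3.919 − 0.5 = 3.419 mg/L as Cl₂.
(b) Cl₂ equivalent: 3.419 mg/L × 426,000 L = 1457 g.
(b) Product at 76.2% available Cl: 1457 / 0.762 = 1912 g.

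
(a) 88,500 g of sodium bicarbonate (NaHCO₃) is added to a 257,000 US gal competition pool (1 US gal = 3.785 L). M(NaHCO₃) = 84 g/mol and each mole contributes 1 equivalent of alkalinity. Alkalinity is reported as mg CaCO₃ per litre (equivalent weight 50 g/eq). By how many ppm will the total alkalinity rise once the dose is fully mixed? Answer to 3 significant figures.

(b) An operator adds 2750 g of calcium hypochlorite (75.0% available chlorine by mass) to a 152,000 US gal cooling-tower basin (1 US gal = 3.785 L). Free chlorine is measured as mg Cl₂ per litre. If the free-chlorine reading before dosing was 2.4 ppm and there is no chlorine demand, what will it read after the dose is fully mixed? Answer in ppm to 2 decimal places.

(a) 54.2 ppm; (b) 5.98 ppm

(a) Volume: 257,000 US gal × 3.785 L/gal = 972,745 L.
(a) Moles of NaHCO₃: 88,500 g ÷ 84 g/mol = 1054 mol → 1054 eq of alkalinity.
(a) As CaCO₃: 1054 eq × 50 g/eq = 52,680 g.
(a) Rise: 52,680 g / 972,745 L × 1000 = 54.15 mg/L.

(b) Volume: 152,000 US gal × 3.785 L/gal = 575,320 L.
(b) Available chlorine delivered: 2750 g × 0.75 = 2062 g as Cl₂.
(b) Concentration rise: 2062 g / 575,320 L = 3.585 mg/L = 3.58 ppm.
(b) Final FC: 2.4 + 3.58 = 5.98 ppm.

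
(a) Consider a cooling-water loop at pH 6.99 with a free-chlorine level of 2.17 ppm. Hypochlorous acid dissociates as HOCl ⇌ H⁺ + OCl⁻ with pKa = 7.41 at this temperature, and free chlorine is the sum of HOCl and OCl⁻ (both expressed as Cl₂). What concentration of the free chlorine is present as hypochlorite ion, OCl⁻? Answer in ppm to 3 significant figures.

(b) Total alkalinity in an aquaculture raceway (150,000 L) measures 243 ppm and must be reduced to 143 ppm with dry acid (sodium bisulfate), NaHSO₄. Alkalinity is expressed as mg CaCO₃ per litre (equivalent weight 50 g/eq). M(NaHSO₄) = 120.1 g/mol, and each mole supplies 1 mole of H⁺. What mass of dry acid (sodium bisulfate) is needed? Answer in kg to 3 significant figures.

(a) [OCl⁻]/[HOCl] = 10^(pH − pKa) = 10^(6.99 − 7.41) = 10^-0.42 = 0.3802.
(a) Fraction as HOCl = 1 / (1 + 0.3802) = 0.7245.
(a) OCl⁻ = (1 − 0.7245) × 2.17 ppm = 0.5978 ppm.

(b) Alkalinity to neutralize: (243 − 143) = 100 mg/L as CaCO₃ × 150,000 L = 15,000 g as CaCO₃.
(b) Equivalents of H⁺ required: 15,000 ÷ 50 g/eq = 300 eq = 300 mol NaHSO₄.
(b) Mass of NaHSO₄: 300 × 120.1 = 36,030 g.

(a) 0.598 ppm; (b) 36.0 kg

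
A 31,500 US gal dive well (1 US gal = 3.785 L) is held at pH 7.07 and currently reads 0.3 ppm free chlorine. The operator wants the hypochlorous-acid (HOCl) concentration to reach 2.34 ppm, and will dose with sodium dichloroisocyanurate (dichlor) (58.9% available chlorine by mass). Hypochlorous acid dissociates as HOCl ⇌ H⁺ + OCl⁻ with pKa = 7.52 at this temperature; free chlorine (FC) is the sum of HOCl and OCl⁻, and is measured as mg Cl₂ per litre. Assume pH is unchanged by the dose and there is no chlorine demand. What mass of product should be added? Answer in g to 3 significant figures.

581 g

Volume: 31,500 US gal × 3.785 L/gal = 119,228 L.
[OCl⁻]/[HOCl] = 10^(pH − pKa) = 10^(7.07 − 7.52) = 0.3548; fraction as HOCl = 1/(1 + 0.3548) = 0.7381.
Free chlorine required for 2.34 ppm HOCl: 2.34 / 0.7381 = 3.17 ppm.
FC to add: 3.17 − 0.3 = 2.87 mg/L as Cl₂.
Cl₂ equivalent: 2.87 mg/L × 119,228 L = 342.2 g.
Product at 58.9% available Cl: 342.2 / 0.589 = 581 g.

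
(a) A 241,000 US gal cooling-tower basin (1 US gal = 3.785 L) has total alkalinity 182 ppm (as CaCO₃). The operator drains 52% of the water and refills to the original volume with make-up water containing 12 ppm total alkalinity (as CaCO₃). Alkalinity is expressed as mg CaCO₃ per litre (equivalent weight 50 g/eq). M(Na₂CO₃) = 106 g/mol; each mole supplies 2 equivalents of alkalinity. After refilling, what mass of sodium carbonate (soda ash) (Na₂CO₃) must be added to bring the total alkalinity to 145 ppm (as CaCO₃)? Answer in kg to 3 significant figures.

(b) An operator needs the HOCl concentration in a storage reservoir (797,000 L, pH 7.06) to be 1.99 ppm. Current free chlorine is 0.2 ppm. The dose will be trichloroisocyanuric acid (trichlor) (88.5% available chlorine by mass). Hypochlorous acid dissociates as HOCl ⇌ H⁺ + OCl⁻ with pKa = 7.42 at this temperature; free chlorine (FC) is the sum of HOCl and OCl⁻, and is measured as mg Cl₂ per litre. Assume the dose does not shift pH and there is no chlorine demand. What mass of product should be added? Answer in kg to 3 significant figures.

(a) 49.7 kg; (b) 2.39 kg

(a) Volume: 241,000 US gal × 3.785 L/gal = 912,185 L.
(a) After draining 52% and refilling: 182 × 0.48 + 12 × 0.52 = 93.6 ppm.
(a) Deficit to target: 145 − 93.6 = 51.4 mg/L.
(a) As CaCO₃: 51.4 mg/L × 912,185 L = 46,890 g; ÷ 50 g/eq ÷ 2 = 468.9 mol Na₂CO₃.
(a) Mass: 468.9 × 106 = 49,700 g.

(b) [OCl⁻]/[HOCl] = 10^(pH − pKa) = 10^(7.06 − 7.42) = 0.4365; fraction as HOCl = 1/(1 + 0.4365) = 0.6961.
(b) Free chlorine required for 1.99 ppm HOCl: 1.99 / 0.6961 = 2.859 ppm.
(b) FC to add: 2.859 − 0.2 = 2.659 mg/L as Cl₂.
(b) Cl₂ equivalent: 2.659 mg/L × 797,000 L = 2119 g.
(b) Product at 88.5% available Cl: 2119 / 0.885 = 2394 g.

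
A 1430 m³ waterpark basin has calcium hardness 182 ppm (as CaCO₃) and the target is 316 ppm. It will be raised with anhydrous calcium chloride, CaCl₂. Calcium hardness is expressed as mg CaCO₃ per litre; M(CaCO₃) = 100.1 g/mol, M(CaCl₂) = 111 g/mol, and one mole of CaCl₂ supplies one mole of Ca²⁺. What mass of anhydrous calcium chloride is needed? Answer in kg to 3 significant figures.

212 kg

Volume: 1430 m³ = 1,430,000 L.
Hardness to add: (316 − 182) = 134 mg/L as CaCO₃ × 1,430,000 L = 191,600 g as CaCO₃.
Moles of Ca²⁺ (1 mol Ca²⁺ ≡ 1 mol CaCO₃): 191,600 / 100.1 g/mol = 1914 mol.
Mass of CaCl₂: 1914 × 111 = 212,500 g.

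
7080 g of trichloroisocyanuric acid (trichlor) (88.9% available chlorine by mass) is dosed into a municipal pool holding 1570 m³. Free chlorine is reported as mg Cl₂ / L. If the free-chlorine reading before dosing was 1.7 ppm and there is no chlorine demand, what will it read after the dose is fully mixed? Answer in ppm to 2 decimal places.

5.71 ppm

Volume: 1570 m³ = 1,570,000 L.
Available chlorine delivered: 7080 g × 0.889 = 6294 g as Cl₂.
Concentration rise: 6294 g / 1,570,000 L = 4.009 mg/L = 4.01 ppm.
Final FC: 1.7 + 4.01 = 5.71 ppm.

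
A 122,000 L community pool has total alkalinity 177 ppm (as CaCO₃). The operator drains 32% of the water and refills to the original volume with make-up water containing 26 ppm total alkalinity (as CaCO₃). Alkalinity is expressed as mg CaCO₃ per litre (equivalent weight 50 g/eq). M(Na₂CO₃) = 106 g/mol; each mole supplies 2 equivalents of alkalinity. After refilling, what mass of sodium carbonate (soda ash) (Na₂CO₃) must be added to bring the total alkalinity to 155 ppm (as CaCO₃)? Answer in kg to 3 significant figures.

After draining 32% and refilling: 177 × 0.68 + 26 × 0.32 = 128.68 ppm.
Deficit to target: 155 − 128.68 = 26.32 mg/L.
As CaCO₃: 26.32 mg/L × 122,000 L = 3211 g; ÷ 50 g/eq ÷ 2 = 32.11 mol Na₂CO₃.
Mass: 32.11 × 106 = 3404 g.

3.40 kg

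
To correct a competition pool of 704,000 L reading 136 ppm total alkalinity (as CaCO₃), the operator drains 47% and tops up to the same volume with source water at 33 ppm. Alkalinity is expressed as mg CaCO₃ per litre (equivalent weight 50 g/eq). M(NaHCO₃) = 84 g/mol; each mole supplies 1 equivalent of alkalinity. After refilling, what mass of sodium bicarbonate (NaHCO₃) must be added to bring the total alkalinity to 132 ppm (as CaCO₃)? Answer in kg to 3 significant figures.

52.5 kg

After draining 47% and refilling: 136 × 0.53 + 33 × 0.47 = 87.59 ppm.
Deficit to target: 132 − 87.59 = 44.41 mg/L.
As CaCO₃: 44.41 mg/L × 704,000 L = 31,260 g; ÷ 50 g/eq ÷ 1 = 625.3 mol NaHCO₃.
Mass: 625.3 × 84 = 52,520 g.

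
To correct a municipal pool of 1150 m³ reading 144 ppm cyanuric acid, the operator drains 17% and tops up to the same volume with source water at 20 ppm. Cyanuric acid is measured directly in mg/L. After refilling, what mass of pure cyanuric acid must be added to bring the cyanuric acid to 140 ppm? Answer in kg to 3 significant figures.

Volume: 1150 m³ = 1,150,000 L.
After draining 17% and refilling: 144 × 0.83 + 20 × 0.17 = 122.92 ppm.
Deficit to target: 140 − 122.92 = 17.08 mg/L.
Mass: 17.08 mg/L × 1,150,000 L = 19,640 g cyanuric acid.

19.6 kg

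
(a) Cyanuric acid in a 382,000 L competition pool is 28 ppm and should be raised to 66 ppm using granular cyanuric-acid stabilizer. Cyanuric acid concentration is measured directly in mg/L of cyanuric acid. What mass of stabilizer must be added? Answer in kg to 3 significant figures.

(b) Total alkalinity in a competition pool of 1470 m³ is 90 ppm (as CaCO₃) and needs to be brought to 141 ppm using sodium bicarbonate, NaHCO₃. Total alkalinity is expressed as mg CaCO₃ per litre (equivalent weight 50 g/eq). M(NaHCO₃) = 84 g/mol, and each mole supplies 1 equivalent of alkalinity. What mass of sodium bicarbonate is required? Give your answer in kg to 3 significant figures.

(a) 14.5 kg; (b) 126 kg

(a) CYA to add: (66 − 28) = 38 mg/L × 382,000 L = 14,520 g cyanuric acid.

(b) Volume: 1470 m³ = 1,470,000 L.
(b) Alkalinity to add: (141 − 90) = 51 mg/L as CaCO₃ × 1,470,000 L = 74,970 g as CaCO₃.
(b) Equivalents: 74,970 g ÷ 50 g/eq = 1499 eq.
(b) NaHCO₃ supplies 1 eq per mole → 1499 mol.
(b) Mass: 1499 mol × 84 g/mol = 125,900 g.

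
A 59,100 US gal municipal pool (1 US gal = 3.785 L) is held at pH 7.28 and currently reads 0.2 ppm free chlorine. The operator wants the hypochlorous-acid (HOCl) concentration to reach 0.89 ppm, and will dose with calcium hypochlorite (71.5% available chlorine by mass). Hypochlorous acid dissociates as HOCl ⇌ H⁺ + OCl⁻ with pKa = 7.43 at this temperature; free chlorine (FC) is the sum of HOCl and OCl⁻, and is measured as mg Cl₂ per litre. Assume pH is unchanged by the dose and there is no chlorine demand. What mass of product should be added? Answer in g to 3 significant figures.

413 g

Volume: 59,100 US gal × 3.785 L/gal = 223,694 L.
[OCl⁻]/[HOCl] = 10^(pH − pKa) = 10^(7.28 − 7.43) = 0.7079; fraction as HOCl = 1/(1 + 0.7079) = 0.5855.
Free chlorine required for 0.89 ppm HOCl: 0.89 / 0.5855 = 1.52 ppm.
FC to add: 1.52 − 0.2 = 1.32 mg/L as Cl₂.
Cl₂ equivalent: 1.32 mg/L × 223,694 L = 295.3 g.
Product at 71.5% available Cl: 295.3 / 0.715 = 413 g.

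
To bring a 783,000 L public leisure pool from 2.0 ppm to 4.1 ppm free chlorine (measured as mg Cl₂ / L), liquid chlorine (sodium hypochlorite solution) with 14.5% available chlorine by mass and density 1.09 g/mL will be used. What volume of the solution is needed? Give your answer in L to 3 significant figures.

10.4 L

Chlorine deficit: 4.1 − 2.0 = 2.1 ppm = 2.1 mg/L as Cl₂.
Cl₂ equivalent needed: 2.1 mg/L × 783,000 L = 1,644,000 mg = 1644 g.
Product at 14.5% available chlorine: 1644 / 0.145 = 11,340 g.
Volume at density 1.09 g/mL: 11,340 g ÷ 1.09 g/mL = 10,400 mL.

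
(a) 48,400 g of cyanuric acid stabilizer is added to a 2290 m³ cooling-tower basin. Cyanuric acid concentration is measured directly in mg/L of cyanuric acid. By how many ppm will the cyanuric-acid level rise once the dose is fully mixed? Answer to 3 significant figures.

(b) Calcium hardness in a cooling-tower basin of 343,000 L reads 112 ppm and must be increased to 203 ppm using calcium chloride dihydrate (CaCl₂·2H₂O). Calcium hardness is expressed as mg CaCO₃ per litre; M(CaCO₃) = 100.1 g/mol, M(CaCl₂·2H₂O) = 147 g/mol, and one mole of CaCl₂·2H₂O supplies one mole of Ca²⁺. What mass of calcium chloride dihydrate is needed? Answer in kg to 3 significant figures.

(a) 21.1 ppm; (b) 45.8 kg

(a) Volume: 2290 m³ = 2,290,000 L.
(a) Rise: 48,400 g / 2,290,000 L × 1000 = 21.14 mg/L.

(b) Hardness to add: (203 − 112) = 91 mg/L as CaCO₃ × 343,000 L = 31,210 g as CaCO₃.
(b) Moles of Ca²⁺ (1 mol Ca²⁺ ≡ 1 mol CaCO₃): 31,210 / 100.1 g/mol = 311.8 mol.
(b) Mass of CaCl₂·2H₂O: 311.8 × 147 = 45,840 g.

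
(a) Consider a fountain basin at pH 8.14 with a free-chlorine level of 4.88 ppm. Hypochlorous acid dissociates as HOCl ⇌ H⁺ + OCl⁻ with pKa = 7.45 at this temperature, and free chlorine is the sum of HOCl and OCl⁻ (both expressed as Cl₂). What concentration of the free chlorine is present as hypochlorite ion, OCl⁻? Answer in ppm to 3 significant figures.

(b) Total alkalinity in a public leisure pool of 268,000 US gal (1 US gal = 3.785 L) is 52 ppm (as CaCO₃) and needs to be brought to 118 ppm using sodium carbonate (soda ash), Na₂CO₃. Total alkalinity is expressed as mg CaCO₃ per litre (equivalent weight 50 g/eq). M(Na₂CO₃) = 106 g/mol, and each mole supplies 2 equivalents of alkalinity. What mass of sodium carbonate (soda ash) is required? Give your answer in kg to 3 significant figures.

(a) [OCl⁻]/[HOCl] = 10^(pH − pKa) = 10^(8.14 − 7.45) = 10^0.69 = 4.898.
(a) Fraction as HOCl = 1 / (1 + 4.898) = 0.1696.
(a) OCl⁻ = (1 − 0.1696) × 4.88 ppm = 4.053 ppm.

(b) Volume: 268,000 US gal × 3.785 L/gal = 1,014,380 L.
(b) Alkalinity to add: (118 − 52) = 66 mg/L as CaCO₃ × 1,014,380 L = 66,950 g as CaCO₃.
(b) Equivalents: 66,950 g ÷ 50 g/eq = 1339 eq.
(b) Each mole of Na₂CO₃ supplies 2 eq, so 1339 / 2 = 669.5 mol.
(b) Mass: 669.5 mol × 106 g/mol = 70,970 g.

(a) 4.05 ppm; (b) 71.0 kg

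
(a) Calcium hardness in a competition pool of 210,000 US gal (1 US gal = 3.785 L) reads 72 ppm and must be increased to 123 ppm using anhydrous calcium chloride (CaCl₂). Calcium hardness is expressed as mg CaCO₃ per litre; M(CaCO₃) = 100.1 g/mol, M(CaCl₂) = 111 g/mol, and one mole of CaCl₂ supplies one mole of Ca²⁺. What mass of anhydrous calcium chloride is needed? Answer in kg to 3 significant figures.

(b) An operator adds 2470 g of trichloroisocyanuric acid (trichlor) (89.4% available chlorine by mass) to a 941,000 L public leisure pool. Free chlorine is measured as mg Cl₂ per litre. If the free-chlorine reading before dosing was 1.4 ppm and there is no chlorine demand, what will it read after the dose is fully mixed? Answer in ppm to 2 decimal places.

(a) 45.0 kg; (b) 3.75 ppm

(a) Volume: 210,000 US gal × 3.785 L/gal = 794,850 L.
(a) Hardness to add: (123 − 72) = 51 mg/L as CaCO₃ × 794,850 L = 40,540 g as CaCO₃.
(a) Moles of Ca²⁺ (1 mol Ca²⁺ ≡ 1 mol CaCO₃): 40,540 / 100.1 g/mol = 405 mol.
(a) Mass of CaCl₂: 405 × 111 = 44,950 g.

(b) Available chlorine delivered: 2470 g × 0.894 = 2208 g as Cl₂.
(b) Concentration rise: 2208 g / 941,000 L = 2.347 mg/L = 2.35 ppm.
(b) Final FC: 1.4 + 2.35 = 3.75 ppm.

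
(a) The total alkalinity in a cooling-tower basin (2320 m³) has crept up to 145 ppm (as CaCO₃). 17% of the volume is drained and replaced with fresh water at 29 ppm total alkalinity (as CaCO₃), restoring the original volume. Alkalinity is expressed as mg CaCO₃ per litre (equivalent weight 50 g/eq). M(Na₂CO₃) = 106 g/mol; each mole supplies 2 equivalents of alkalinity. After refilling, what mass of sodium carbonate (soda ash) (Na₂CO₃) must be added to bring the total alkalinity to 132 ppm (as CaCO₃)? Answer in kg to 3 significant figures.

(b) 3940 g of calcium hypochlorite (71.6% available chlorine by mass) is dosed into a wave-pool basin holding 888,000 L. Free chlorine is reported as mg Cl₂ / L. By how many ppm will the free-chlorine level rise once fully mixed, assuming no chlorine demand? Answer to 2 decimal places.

(a) Volume: 2320 m³ = 2,320,000 L.
(a) After draining 17% and refilling: 145 × 0.83 + 29 × 0.17 = 125.28 ppm.
(a) Deficit to target: 132 − 125.28 = 6.72 mg/L.
(a) As CaCO₃: 6.72 mg/L × 2,320,000 L = 15,590 g; ÷ 50 g/eq ÷ 2 = 155.9 mol Na₂CO₃.
(a) Mass: 155.9 × 106 = 16,530 g.

(b) Available chlorine delivered: 3940 g × 0.716 = 2821 g as Cl₂.
(b) Concentration rise: 2821 g / 888,000 L = 3.177 mg/L = 3.18 ppm.

(a) 16.5 kg; (b) 3.18 ppm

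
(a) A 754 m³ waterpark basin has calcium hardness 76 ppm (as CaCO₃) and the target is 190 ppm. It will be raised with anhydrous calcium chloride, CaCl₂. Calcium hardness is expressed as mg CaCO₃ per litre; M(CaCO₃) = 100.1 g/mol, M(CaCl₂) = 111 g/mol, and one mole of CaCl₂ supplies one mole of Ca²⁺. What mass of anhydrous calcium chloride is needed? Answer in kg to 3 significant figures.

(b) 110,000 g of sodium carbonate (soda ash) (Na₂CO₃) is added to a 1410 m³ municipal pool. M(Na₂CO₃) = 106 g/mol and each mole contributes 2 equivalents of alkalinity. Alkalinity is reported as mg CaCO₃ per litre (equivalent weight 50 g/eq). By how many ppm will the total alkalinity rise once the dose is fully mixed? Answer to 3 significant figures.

(a) 95.3 kg; (b) 73.6 ppm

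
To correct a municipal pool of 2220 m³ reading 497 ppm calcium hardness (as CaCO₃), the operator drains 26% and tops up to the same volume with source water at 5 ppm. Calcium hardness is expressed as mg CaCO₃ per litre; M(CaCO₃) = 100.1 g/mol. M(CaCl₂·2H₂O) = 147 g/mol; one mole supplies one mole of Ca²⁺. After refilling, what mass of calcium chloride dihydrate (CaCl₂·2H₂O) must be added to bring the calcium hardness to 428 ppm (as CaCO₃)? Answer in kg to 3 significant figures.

192 kg

Volume: 2220 m³ = 2,220,000 L.
After draining 26% and refilling: 497 × 0.74 + 5 × 0.26 = 369.08 ppm.
Deficit to target: 428 − 369.08 = 58.92 mg/L.
As CaCO₃: 58.92 mg/L × 2,220,000 L = 130,800 g; ÷ 100.1 = 1307 mol Ca²⁺.
Mass: 1307 × 147 = 192,100 g.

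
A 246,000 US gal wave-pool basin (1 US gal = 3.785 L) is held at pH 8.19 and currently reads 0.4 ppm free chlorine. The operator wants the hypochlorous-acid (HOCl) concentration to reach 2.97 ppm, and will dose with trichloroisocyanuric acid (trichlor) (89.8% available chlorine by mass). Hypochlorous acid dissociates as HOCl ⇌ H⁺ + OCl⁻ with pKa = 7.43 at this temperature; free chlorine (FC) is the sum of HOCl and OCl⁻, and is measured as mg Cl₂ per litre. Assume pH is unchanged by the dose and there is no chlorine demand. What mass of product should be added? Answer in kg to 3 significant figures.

Volume: 246,000 US gal × 3.785 L/gal = 931,110 L.
[OCl⁻]/[HOCl] = 10^(pH − pKa) = 10^(8.19 − 7.43) = 5.754; fraction as HOCl = 1/(1 + 5.754) = 0.1481.
Free chlorine required for 2.97 ppm HOCl: 2.97 / 0.1481 = 20.06 ppm.
FC to add: 20.06 − 0.4 = 19.66 mg/L as Cl₂.
Cl₂ equivalent: 19.66 mg/L × 931,110 L = 18,310 g.
Product at 89.8% available Cl: 18,310 / 0.898 = 20,390 g.

20.4 kg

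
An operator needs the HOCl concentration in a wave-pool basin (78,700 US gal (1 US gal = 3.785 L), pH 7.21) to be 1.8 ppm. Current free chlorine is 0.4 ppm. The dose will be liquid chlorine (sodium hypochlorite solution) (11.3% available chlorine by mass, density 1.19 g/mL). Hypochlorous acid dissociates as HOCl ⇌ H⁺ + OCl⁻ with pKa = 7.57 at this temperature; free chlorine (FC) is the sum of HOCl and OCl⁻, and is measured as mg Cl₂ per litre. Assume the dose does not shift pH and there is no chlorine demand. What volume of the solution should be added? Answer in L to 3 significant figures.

4.84 L

Volume: 78,700 US gal × 3.785 L/gal = 297,880 L.
[OCl⁻]/[HOCl] = 10^(pH − pKa) = 10^(7.21 − 7.57) = 0.4365; fraction as HOCl = 1/(1 + 0.4365) = 0.6961.
Free chlorine required for 1.8 ppm HOCl: 1.8 / 0.6961 = 2.586 ppm.
FC to add: 2.586 − 0.4 = 2.186 mg/L as Cl₂.
Cl₂ equivalent: 2.186 mg/L × 297,880 L = 651.1 g.
Product at 11.3% available Cl: 651.1 / 0.113 = 5762 g.
Volume: 5762 g ÷ 1.19 g/mL = 4842 mL.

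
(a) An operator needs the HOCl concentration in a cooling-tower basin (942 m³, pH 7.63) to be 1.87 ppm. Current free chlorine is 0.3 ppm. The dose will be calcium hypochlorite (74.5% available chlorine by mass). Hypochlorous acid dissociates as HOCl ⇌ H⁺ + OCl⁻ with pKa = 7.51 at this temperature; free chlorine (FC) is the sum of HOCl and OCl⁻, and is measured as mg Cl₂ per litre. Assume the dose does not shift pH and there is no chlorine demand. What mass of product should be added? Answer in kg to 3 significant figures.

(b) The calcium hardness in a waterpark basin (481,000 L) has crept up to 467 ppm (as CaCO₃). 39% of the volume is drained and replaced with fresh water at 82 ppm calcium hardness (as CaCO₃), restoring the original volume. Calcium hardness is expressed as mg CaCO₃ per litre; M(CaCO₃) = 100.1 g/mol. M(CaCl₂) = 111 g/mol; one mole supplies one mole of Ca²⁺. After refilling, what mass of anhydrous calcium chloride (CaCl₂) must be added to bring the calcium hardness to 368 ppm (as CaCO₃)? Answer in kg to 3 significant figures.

(a) Volume: 942 m³ = 942,000 L.
(a) [OCl⁻]/[HOCl] = 10^(pH − pKa) = 10^(7.63 − 7.51) = 1.318; fraction as HOCl = 1/(1 + 1.318) = 0.4314.
(a) Free chlorine required for 1.87 ppm HOCl: 1.87 / 0.4314 = 4.335 ppm.
(a) FC to add: 4.335 − 0.3 = 4.035 mg/L as Cl₂.
(a) Cl₂ equivalent: 4.035 mg/L × 942,000 L = 3801 g.
(a) Product at 74.5% available Cl: 3801 / 0.745 = 5102 g.

(b) After draining 39% and refilling: 467 × 0.61 + 82 × 0.39 = 316.85 ppm.
(b) Deficit to target: 368 − 316.85 = 51.15 mg/L.
(b) As CaCO₃: 51.15 mg/L × 481,000 L = 24,600 g; ÷ 100.1 = 245.8 mol Ca²⁺.
(b) Mass: 245.8 × 111 = 27,280 g.

(a) 5.10 kg; (b) 27.3 kg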